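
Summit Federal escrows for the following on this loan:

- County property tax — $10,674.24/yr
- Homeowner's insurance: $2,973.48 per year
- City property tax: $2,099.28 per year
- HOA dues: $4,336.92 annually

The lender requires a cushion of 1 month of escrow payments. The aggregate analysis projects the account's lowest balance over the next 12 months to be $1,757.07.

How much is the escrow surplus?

County property tax — $10,674.24
Homeowner's insurance — $2,973.48
City property tax — $2,099.28
HOA dues — $4,336.92
Combined annual = $20,083.92
Monthly escrow = $20,083.92 ÷ 12 = $1,673.66
Cushion = 1 × $1,673.66 = $1,673.66
Excess over cushion: $1,757.07 − $1,673.66 = $83.41

$83.41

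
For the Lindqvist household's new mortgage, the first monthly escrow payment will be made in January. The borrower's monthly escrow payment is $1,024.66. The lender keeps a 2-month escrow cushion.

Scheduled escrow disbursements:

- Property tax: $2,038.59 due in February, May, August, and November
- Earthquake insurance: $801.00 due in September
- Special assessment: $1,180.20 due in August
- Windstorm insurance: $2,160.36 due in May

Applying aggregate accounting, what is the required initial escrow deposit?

$3,308.37

Cushion = 2 × $1,024.66 = $2,049.32
Trial balance (start $0, +$1,024.66 each month, − disbursements):
  Jan: +$1,024.66 → $1,024.66
  Feb: +$1,024.66 − $2,038.59 → $10.73
  Mar: +$1,024.66 → $1,035.39
  Apr: +$1,024.66 → $2,060.05
  May: +$1,024.66 − $4,198.95 → -$1,114.24
  Jun: +$1,024.66 → -$89.58
  Jul: +$1,024.66 → $935.08
  Aug: +$1,024.66 − $3,218.79 → -$1,259.05
  Sep: +$1,024.66 − $801.00 → -$1,035.39
  Oct: +$1,024.66 → -$10.73
  Nov: +$1,024.66 − $2,038.59 → -$1,024.66
  Dec: +$1,024.66 → $0.00
Lowest trial balance = -$1,259.05 (Aug)
Initial deposit = cushion − low point = $2,049.32 − (-$1,259.05) = $3,308.37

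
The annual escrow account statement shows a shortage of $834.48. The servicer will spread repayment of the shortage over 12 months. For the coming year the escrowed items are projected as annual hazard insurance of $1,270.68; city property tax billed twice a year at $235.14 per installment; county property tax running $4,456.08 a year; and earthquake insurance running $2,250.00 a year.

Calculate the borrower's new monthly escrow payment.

$773.46

Hazard insurance = $1,270.68 per year
City property tax = $235.14 × 2 = $470.28 per year
County property tax = $4,456.08 per year
Earthquake insurance = $2,250.00 per year
Yearly total = $8,447.04
Per month = $8,447.04 ÷ 12 = $703.92
Shortage spread = $834.48 / 12 = $69.54/mo
Adjusted monthly = $703.92 + $69.54 = $773.46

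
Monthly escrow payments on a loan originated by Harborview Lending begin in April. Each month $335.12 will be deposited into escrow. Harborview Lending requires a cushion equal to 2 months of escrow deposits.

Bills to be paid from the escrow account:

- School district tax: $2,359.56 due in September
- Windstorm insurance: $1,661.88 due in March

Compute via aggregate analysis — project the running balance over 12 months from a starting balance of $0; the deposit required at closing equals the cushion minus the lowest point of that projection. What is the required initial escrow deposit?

Cushion = 2 × $335.12 = $670.24
Trial balance (start $0, +$335.12 each month, − disbursements):
  Apr: +$335.12 → $335.12
  May: +$335.12 → $670.24
  Jun: +$335.12 → $1,005.36
  Jul: +$335.12 → $1,340.48
  Aug: +$335.12 → $1,675.60
  Sep: +$335.12 − $2,359.56 → -$348.84
  Oct: +$335.12 → -$13.72
  Nov: +$335.12 → $321.40
  Dec: +$335.12 → $656.52
  Jan: +$335.12 → $991.64
  Feb: +$335.12 → $1,326.76
  Mar: +$335.12 − $1,661.88 → $0.00
Lowest trial balance = -$348.84 (Sep)
Initial deposit = cushion − low point = $670.24 − (-$348.84) = $1,019.08

$1,019.08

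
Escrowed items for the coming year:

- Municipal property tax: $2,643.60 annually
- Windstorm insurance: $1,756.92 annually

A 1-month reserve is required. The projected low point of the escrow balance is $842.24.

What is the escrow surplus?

$475.53

Municipal property tax — $2,643.60
Windstorm insurance — $1,756.92
Annual escrow total = $2,643.60 + $1,756.92 = $4,400.52
Per month = $4,400.52 ÷ 12 = $366.71
Cushion = 1 × $366.71 = $366.71
Excess over cushion: $842.24 − $366.71 = $475.53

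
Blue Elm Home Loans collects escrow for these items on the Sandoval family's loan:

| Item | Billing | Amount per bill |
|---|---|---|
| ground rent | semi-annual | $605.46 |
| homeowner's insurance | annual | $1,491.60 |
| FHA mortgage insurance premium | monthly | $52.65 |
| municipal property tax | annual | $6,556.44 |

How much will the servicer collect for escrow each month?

$824.23

Ground rent = $605.46 × 2 = $1,210.92
Homeowner's insurance = $1,491.60
FHA mortgage insurance premium = $52.65 × 12 = $631.80
Municipal property tax = $6,556.44
Total per year = $9,890.76
Per month = $9,890.76 ÷ 12 = $824.23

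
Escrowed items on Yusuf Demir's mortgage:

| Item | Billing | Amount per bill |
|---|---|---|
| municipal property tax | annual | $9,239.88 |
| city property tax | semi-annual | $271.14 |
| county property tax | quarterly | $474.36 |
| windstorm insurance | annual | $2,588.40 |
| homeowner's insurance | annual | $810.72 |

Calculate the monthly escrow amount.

Municipal property tax = $9,239.88 per year
City property tax = $271.14 × 2 = $542.28 per year
County property tax = $474.36 × 4 = $1,897.44 per year
Windstorm insurance = $2,588.40 per year
Homeowner's insurance = $810.72 per year
Annual escrow total = $15,078.72
Base monthly escrow = $15,078.72 ÷ 12 = $1,256.56

$1,256.56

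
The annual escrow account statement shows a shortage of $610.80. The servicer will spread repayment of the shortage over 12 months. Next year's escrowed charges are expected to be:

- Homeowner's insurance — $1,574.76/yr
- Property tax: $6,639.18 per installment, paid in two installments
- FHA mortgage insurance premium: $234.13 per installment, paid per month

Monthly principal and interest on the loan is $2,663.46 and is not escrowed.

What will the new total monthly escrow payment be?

Homeowner's insurance = $1,574.76
Property tax = $6,639.18 × 2 = $13,278.36
FHA mortgage insurance premium = $234.13 × 12 = $2,809.56
Total per year = $17,662.68
Per month = $17,662.68 ÷ 12 = $1,471.89
Shortage per month = $610.80 / 12 = $50.90
New monthly escrow = $1,471.89 + $50.90 = $1,522.79

$1,522.79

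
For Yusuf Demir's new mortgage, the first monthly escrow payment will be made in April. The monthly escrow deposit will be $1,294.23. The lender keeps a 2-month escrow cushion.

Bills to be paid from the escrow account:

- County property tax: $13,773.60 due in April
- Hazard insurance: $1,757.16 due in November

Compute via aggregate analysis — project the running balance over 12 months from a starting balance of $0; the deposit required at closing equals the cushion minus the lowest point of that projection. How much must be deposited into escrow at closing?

$15,067.83

Cushion = 2 × $1,294.23 = $2,588.46
Trial balance (start $0, +$1,294.23 each month, − disbursements):
  Apr: +$1,294.23 − $13,773.60 → -$12,479.37
  May: +$1,294.23 → -$11,185.14
  Jun: +$1,294.23 → -$9,890.91
  Jul: +$1,294.23 → -$8,596.68
  Aug: +$1,294.23 → -$7,302.45
  Sep: +$1,294.23 → -$6,008.22
  Oct: +$1,294.23 → -$4,713.99
  Nov: +$1,294.23 − $1,757.16 → -$5,176.92
  Dec: +$1,294.23 → -$3,882.69
  Jan: +$1,294.23 → -$2,588.46
  Feb: +$1,294.23 → -$1,294.23
  Mar: +$1,294.23 → $0.00
Lowest trial balance = -$12,479.37 (Apr)
Initial deposit = cushion − low point = $2,588.46 − (-$12,479.37) = $15,067.83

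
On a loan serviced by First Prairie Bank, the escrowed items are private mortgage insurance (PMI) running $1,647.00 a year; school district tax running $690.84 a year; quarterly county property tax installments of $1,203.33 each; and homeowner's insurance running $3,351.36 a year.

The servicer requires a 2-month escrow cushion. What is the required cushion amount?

Private mortgage insurance (PMI) — $1,647.00
School district tax — $690.84
County property tax — $1,203.33 × 4 = $4,813.32
Homeowner's insurance — $3,351.36
Combined annual = $1,647.00 + $690.84 + $4,813.32 + $3,351.36 = $10,502.52
Per month = $10,502.52 / 12 = $875.21
Reserve = 2 × $875.21 = $1,750.42

$1,750.42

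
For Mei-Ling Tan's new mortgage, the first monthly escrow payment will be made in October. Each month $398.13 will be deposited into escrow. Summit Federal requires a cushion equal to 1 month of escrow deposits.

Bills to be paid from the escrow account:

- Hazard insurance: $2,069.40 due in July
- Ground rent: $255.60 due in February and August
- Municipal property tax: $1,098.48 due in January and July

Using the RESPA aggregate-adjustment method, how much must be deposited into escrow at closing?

$938.79

Cushion = 1 × $398.13 = $398.13
Trial balance (start $0, +$398.13 each month, − disbursements):
  Oct: +$398.13 → $398.13
  Nov: +$398.13 → $796.26
  Dec: +$398.13 → $1,194.39
  Jan: +$398.13 − $1,098.48 → $494.04
  Feb: +$398.13 − $255.60 → $636.57
  Mar: +$398.13 → $1,034.70
  Apr: +$398.13 → $1,432.83
  May: +$398.13 → $1,830.96
  Jun: +$398.13 → $2,229.09
  Jul: +$398.13 − $3,167.88 → -$540.66
  Aug: +$398.13 − $255.60 → -$398.13
  Sep: +$398.13 → $0.00
Lowest trial balance = -$540.66 (Jul)
Initial deposit = cushion − low point = $398.13 − (-$540.66) = $938.79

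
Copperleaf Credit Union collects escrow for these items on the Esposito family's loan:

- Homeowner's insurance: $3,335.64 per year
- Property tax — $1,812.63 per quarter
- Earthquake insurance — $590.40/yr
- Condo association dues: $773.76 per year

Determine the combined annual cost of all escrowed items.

Homeowner's insurance = $3,335.64/yr
Property tax = $1,812.63 × 4 = $7,250.52/yr
Earthquake insurance = $590.40/yr
Condo association dues = $773.76/yr
Yearly total = $11,950.32

$11,950.32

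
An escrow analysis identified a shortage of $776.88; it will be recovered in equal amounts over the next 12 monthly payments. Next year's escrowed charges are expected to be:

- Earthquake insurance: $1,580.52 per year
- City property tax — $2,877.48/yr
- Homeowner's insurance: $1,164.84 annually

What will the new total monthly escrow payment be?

$533.31

Earthquake insurance: $1,580.52 annually
City property tax: $2,877.48 annually
Homeowner's insurance: $1,164.84 annually
Total per year = $5,622.84
Base monthly escrow = $5,622.84 ÷ 12 = $468.57
Monthly shortage recovery: $776.88 / 12 = $64.74
New monthly escrow = $468.57 + $64.74 = $533.31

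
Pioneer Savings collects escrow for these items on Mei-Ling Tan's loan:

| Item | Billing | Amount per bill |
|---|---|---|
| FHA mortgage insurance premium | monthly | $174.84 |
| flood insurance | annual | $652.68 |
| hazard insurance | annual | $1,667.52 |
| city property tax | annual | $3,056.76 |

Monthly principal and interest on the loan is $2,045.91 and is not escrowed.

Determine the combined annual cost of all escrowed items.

FHA mortgage insurance premium = $174.84 × 12 = $2,098.08/yr
Flood insurance = $652.68/yr
Hazard insurance = $1,667.52/yr
City property tax = $3,056.76/yr
Yearly total = $7,475.04

$7,475.04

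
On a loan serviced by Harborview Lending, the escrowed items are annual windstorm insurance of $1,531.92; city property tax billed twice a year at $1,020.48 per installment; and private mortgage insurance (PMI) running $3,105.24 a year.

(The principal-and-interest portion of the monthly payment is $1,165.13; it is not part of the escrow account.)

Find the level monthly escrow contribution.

$556.51

Windstorm insurance — $1,531.92 per year
City property tax — $1,020.48 × 2 = $2,040.96 per year
Private mortgage insurance (PMI) — $3,105.24 per year
Annual escrow total = $1,531.92 + $2,040.96 + $3,105.24 = $6,678.12
Base monthly escrow = $6,678.12 / 12 = $556.51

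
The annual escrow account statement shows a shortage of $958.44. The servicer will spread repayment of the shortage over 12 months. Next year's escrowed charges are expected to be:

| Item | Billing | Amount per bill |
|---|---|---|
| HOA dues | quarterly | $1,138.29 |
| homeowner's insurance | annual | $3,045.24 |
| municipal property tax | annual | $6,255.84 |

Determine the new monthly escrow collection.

HOA dues — $1,138.29 × 4 = $4,553.16/yr
Homeowner's insurance — $3,045.24/yr
Municipal property tax — $6,255.84/yr
Total per year = $13,854.24
Base monthly escrow = $13,854.24 / 12 = $1,154.52
Shortage per month = $958.44 ÷ 12 = $79.87
New monthly escrow = $1,154.52 + $79.87 = $1,234.39

$1,234.39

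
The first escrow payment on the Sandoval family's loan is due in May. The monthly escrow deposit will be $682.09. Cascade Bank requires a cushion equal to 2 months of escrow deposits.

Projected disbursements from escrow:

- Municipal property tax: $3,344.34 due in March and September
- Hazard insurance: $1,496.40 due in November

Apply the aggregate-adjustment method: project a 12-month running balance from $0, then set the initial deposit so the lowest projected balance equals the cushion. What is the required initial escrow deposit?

Cushion = 2 × $682.09 = $1,364.18
Trial balance (start $0, +$682.09 each month, − disbursements):
  May: +$682.09 → $682.09
  Jun: +$682.09 → $1,364.18
  Jul: +$682.09 → $2,046.27
  Aug: +$682.09 → $2,728.36
  Sep: +$682.09 − $3,344.34 → $66.11
  Oct: +$682.09 → $748.20
  Nov: +$682.09 − $1,496.40 → -$66.11
  Dec: +$682.09 → $615.98
  Jan: +$682.09 → $1,298.07
  Feb: +$682.09 → $1,980.16
  Mar: +$682.09 − $3,344.34 → -$682.09
  Apr: +$682.09 → $0.00
Lowest trial balance = -$682.09 (Mar)
Initial deposit = cushion − low point = $1,364.18 − (-$682.09) = $2,046.27

$2,046.27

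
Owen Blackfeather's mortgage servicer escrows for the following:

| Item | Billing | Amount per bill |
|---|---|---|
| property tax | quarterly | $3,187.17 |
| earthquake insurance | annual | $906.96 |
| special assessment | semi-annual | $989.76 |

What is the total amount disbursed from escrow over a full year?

$15,635.16

Property tax: $3,187.17 × 4 = $12,748.68 per year
Earthquake insurance: $906.96 per year
Special assessment: $989.76 × 2 = $1,979.52 per year
Annual escrow total = $15,635.16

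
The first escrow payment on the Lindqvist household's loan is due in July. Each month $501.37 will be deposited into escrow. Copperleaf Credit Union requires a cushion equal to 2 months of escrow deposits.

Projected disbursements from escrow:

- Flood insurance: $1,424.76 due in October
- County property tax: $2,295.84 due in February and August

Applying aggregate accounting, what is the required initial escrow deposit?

$3,008.22

Cushion = 2 × $501.37 = $1,002.74
Trial balance (start $0, +$501.37 each month, − disbursements):
  Jul: +$501.37 → $501.37
  Aug: +$501.37 − $2,295.84 → -$1,293.10
  Sep: +$501.37 → -$791.73
  Oct: +$501.37 − $1,424.76 → -$1,715.12
  Nov: +$501.37 → -$1,213.75
  Dec: +$501.37 → -$712.38
  Jan: +$501.37 → -$211.01
  Feb: +$501.37 − $2,295.84 → -$2,005.48
  Mar: +$501.37 → -$1,504.11
  Apr: +$501.37 → -$1,002.74
  May: +$501.37 → -$501.37
  Jun: +$501.37 → $0.00
Lowest trial balance = -$2,005.48 (Feb)
Initial deposit = cushion − low point = $1,002.74 − (-$2,005.48) = $3,008.22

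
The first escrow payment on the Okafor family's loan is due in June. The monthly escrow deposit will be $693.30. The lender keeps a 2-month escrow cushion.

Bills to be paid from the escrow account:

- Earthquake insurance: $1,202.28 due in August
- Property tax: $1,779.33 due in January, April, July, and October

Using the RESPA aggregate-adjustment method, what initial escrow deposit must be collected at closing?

Cushion = 2 × $693.30 = $1,386.60
Trial balance (start $0, +$693.30 each month, − disbursements):
  Jun: +$693.30 → $693.30
  Jul: +$693.30 − $1,779.33 → -$392.73
  Aug: +$693.30 − $1,202.28 → -$901.71
  Sep: +$693.30 → -$208.41
  Oct: +$693.30 − $1,779.33 → -$1,294.44
  Nov: +$693.30 → -$601.14
  Dec: +$693.30 → $92.16
  Jan: +$693.30 − $1,779.33 → -$993.87
  Feb: +$693.30 → -$300.57
  Mar: +$693.30 → $392.73
  Apr: +$693.30 − $1,779.33 → -$693.30
  May: +$693.30 → $0.00
Lowest trial balance = -$1,294.44 (Oct)
Initial deposit = cushion − low point = $1,386.60 − (-$1,294.44) = $2,681.04

$2,681.04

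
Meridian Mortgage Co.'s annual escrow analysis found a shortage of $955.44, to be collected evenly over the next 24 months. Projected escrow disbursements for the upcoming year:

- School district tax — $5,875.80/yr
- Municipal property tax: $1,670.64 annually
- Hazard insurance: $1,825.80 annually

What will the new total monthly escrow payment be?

School district tax = $5,875.80 annually
Municipal property tax = $1,670.64 annually
Hazard insurance = $1,825.80 annually
Annual escrow total = $5,875.80 + $1,670.64 + $1,825.80 = $9,372.24
Monthly = $9,372.24 ÷ 12 = $781.02
Monthly shortage recovery: $955.44 / 24 = $39.81
Adjusted monthly = $781.02 + $39.81 = $820.83

$820.83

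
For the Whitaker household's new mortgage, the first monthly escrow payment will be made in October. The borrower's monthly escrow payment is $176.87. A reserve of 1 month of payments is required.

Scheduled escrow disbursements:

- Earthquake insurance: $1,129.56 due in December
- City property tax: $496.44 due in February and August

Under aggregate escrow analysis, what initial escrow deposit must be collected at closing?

Cushion = 1 × $176.87 = $176.87
Trial balance (start $0, +$176.87 each month, − disbursements):
  Oct: +$176.87 → $176.87
  Nov: +$176.87 → $353.74
  Dec: +$176.87 − $1,129.56 → -$598.95
  Jan: +$176.87 → -$422.08
  Feb: +$176.87 − $496.44 → -$741.65
  Mar: +$176.87 → -$564.78
  Apr: +$176.87 → -$387.91
  May: +$176.87 → -$211.04
  Jun: +$176.87 → -$34.17
  Jul: +$176.87 → $142.70
  Aug: +$176.87 − $496.44 → -$176.87
  Sep: +$176.87 → $0.00
Lowest trial balance = -$741.65 (Feb)
Initial deposit = cushion − low point = $176.87 − (-$741.65) = $918.52

$918.52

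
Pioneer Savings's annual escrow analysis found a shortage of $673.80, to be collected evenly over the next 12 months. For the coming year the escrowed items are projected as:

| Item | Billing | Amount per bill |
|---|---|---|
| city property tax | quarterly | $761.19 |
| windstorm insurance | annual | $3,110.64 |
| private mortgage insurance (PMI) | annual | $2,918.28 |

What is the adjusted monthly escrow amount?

City property tax — $761.19 × 4 = $3,044.76/yr
Windstorm insurance — $3,110.64/yr
Private mortgage insurance (PMI) — $2,918.28/yr
Total per year = $9,073.68
Monthly escrow = $9,073.68 ÷ 12 = $756.14
Monthly shortage recovery: $673.80 / 12 = $56.15
New monthly escrow = $756.14 + $56.15 = $812.29

$812.29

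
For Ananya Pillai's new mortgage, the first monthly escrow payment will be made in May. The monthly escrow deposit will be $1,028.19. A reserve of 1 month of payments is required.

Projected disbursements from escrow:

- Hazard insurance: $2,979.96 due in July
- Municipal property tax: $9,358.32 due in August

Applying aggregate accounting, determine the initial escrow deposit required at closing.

$9,253.71

Cushion = 1 × $1,028.19 = $1,028.19
Trial balance (start $0, +$1,028.19 each month, − disbursements):
  May: +$1,028.19 → $1,028.19
  Jun: +$1,028.19 → $2,056.38
  Jul: +$1,028.19 − $2,979.96 → $104.61
  Aug: +$1,028.19 − $9,358.32 → -$8,225.52
  Sep: +$1,028.19 → -$7,197.33
  Oct: +$1,028.19 → -$6,169.14
  Nov: +$1,028.19 → -$5,140.95
  Dec: +$1,028.19 → -$4,112.76
  Jan: +$1,028.19 → -$3,084.57
  Feb: +$1,028.19 → -$2,056.38
  Mar: +$1,028.19 → -$1,028.19
  Apr: +$1,028.19 → $0.00
Lowest trial balance = -$8,225.52 (Aug)
Initial deposit = cushion − low point = $1,028.19 − (-$8,225.52) = $9,253.71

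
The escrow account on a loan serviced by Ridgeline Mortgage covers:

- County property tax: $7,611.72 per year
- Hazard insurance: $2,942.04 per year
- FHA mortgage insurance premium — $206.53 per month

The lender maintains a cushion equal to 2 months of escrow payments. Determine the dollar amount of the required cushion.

County property tax — $7,611.72/yr
Hazard insurance — $2,942.04/yr
FHA mortgage insurance premium — $206.53 × 12 = $2,478.36/yr
Total per year = $13,032.12
Base monthly escrow = $13,032.12 ÷ 12 = $1,086.01
Cushion = 2 × $1,086.01 = $2,172.02

$2,172.02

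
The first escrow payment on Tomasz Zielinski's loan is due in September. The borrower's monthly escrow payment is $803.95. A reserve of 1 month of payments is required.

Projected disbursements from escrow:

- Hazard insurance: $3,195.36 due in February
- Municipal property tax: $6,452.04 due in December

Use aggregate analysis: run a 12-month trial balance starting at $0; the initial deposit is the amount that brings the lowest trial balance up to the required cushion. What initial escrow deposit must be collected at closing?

Cushion = 1 × $803.95 = $803.95
Trial balance (start $0, +$803.95 each month, − disbursements):
  Sep: +$803.95 → $803.95
  Oct: +$803.95 → $1,607.90
  Nov: +$803.95 → $2,411.85
  Dec: +$803.95 − $6,452.04 → -$3,236.24
  Jan: +$803.95 → -$2,432.29
  Feb: +$803.95 − $3,195.36 → -$4,823.70
  Mar: +$803.95 → -$4,019.75
  Apr: +$803.95 → -$3,215.80
  May: +$803.95 → -$2,411.85
  Jun: +$803.95 → -$1,607.90
  Jul: +$803.95 → -$803.95
  Aug: +$803.95 → $0.00
Lowest trial balance = -$4,823.70 (Feb)
Initial deposit = cushion − low point = $803.95 − (-$4,823.70) = $5,627.65

$5,627.65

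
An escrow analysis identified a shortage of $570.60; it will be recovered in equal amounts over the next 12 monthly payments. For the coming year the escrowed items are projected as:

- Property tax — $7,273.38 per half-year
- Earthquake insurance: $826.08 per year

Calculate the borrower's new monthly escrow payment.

Property tax = $7,273.38 × 2 = $14,546.76
Earthquake insurance = $826.08
Total annual escrow = $15,372.84
Monthly = $15,372.84 ÷ 12 = $1,281.07
Shortage per month = $570.60 ÷ 12 = $47.55
New monthly escrow = $1,281.07 + $47.55 = $1,328.62

$1,328.62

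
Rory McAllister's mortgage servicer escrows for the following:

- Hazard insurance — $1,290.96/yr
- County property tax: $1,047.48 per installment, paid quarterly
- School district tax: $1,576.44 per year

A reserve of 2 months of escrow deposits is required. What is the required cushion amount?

Hazard insurance = $1,290.96
County property tax = $1,047.48 × 4 = $4,189.92
School district tax = $1,576.44
Yearly total = $1,290.96 + $4,189.92 + $1,576.44 = $7,057.32
Monthly = $7,057.32 ÷ 12 = $588.11
Cushion = 2 × $588.11 = $1,176.22

$1,176.22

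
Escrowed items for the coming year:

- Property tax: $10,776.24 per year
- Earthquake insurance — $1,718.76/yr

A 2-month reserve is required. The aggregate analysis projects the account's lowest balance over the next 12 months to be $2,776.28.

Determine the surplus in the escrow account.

$693.78

Property tax = $10,776.24/yr
Earthquake insurance = $1,718.76/yr
Combined annual = $10,776.24 + $1,718.76 = $12,495.00
Monthly escrow = $12,495.00 / 12 = $1,041.25
Required reserve = 2 × $1,041.25 = $2,082.50
Excess over cushion: $2,776.28 − $2,082.50 = $693.78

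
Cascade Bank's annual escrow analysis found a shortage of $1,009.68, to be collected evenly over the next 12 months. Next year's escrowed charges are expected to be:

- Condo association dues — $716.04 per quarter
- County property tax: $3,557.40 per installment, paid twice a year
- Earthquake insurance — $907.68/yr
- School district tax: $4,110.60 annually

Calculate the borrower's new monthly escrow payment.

Condo association dues: $716.04 × 4 = $2,864.16 annually
County property tax: $3,557.40 × 2 = $7,114.80 annually
Earthquake insurance: $907.68 annually
School district tax: $4,110.60 annually
Total annual escrow = $2,864.16 + $7,114.80 + $907.68 + $4,110.60 = $14,997.24
Monthly = $14,997.24 / 12 = $1,249.77
Shortage per month = $1,009.68 / 12 = $84.14
New monthly escrow = $1,249.77 + $84.14 = $1,333.91

$1,333.91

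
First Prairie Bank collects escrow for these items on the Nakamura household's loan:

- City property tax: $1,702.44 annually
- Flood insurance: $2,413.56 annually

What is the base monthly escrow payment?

City property tax — $1,702.44/yr
Flood insurance — $2,413.56/yr
Yearly total = $4,116.00
Monthly escrow = $4,116.00 / 12 = $343.00

$343.00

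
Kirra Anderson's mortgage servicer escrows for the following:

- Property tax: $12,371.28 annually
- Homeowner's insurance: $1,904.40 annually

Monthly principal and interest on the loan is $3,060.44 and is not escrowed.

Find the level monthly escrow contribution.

Property tax — $12,371.28 annually
Homeowner's insurance — $1,904.40 annually
Annual escrow total = $14,275.68
Monthly escrow = $14,275.68 ÷ 12 = $1,189.64

$1,189.64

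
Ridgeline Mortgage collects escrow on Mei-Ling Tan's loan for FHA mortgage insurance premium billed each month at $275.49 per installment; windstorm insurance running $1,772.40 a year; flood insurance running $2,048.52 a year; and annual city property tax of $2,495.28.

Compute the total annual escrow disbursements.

$9,622.08

FHA mortgage insurance premium: $275.49 × 12 = $3,305.88 annually
Windstorm insurance: $1,772.40 annually
Flood insurance: $2,048.52 annually
City property tax: $2,495.28 annually
Combined annual = $3,305.88 + $1,772.40 + $2,048.52 + $2,495.28 = $9,622.08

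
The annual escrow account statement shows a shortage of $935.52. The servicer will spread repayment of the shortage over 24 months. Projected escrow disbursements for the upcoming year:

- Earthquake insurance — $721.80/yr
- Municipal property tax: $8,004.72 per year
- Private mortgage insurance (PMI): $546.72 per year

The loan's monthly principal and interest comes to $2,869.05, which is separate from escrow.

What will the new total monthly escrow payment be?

$811.75

Earthquake insurance: $721.80 annually
Municipal property tax: $8,004.72 annually
Private mortgage insurance (PMI): $546.72 annually
Combined annual = $721.80 + $8,004.72 + $546.72 = $9,273.24
Base monthly escrow = $9,273.24 ÷ 12 = $772.77
Monthly shortage recovery: $935.52 ÷ 24 = $38.98
New monthly escrow = $772.77 + $38.98 = $811.75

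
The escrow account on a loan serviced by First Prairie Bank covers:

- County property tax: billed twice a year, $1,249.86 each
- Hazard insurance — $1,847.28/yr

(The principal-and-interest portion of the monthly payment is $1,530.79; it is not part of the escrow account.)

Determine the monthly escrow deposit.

County property tax = $1,249.86 × 2 = $2,499.72
Hazard insurance = $1,847.28
Combined annual = $2,499.72 + $1,847.28 = $4,347.00
Per month = $4,347.00 ÷ 12 = $362.25

$362.25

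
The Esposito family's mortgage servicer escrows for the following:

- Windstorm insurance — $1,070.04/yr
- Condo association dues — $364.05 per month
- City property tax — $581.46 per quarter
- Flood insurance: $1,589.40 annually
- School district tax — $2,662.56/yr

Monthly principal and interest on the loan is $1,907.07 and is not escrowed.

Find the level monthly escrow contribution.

Windstorm insurance: $1,070.04/yr
Condo association dues: $364.05 × 12 = $4,368.60/yr
City property tax: $581.46 × 4 = $2,325.84/yr
Flood insurance: $1,589.40/yr
School district tax: $2,662.56/yr
Combined annual = $1,070.04 + $4,368.60 + $2,325.84 + $1,589.40 + $2,662.56 = $12,016.44
Monthly = $12,016.44 ÷ 12 = $1,001.37

$1,001.37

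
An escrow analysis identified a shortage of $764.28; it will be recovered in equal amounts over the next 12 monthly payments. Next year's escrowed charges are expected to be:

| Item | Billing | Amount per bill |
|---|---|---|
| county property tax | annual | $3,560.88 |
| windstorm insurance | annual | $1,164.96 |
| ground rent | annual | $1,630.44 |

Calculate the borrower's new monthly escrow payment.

$593.38

County property tax — $3,560.88/yr
Windstorm insurance — $1,164.96/yr
Ground rent — $1,630.44/yr
Yearly total = $6,356.28
Monthly escrow = $6,356.28 / 12 = $529.69
Shortage per month = $764.28 ÷ 12 = $63.69
Adjusted monthly = $529.69 + $63.69 = $593.38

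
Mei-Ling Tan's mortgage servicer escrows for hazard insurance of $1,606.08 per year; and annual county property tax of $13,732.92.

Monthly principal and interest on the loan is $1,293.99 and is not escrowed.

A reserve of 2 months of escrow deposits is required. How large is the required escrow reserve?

Hazard insurance — $1,606.08 annually
County property tax — $13,732.92 annually
Combined annual = $1,606.08 + $13,732.92 = $15,339.00
Per month = $15,339.00 / 12 = $1,278.25
Reserve = 2 × $1,278.25 = $2,556.50

$2,556.50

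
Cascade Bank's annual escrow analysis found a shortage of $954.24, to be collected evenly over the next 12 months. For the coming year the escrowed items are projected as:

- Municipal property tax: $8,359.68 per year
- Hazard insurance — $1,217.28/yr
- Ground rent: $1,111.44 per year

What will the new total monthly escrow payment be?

Municipal property tax — $8,359.68 per year
Hazard insurance — $1,217.28 per year
Ground rent — $1,111.44 per year
Yearly total = $8,359.68 + $1,217.28 + $1,111.44 = $10,688.40
Base monthly escrow = $10,688.40 ÷ 12 = $890.70
Shortage spread = $954.24 / 12 = $79.52/mo
Adjusted monthly = $890.70 + $79.52 = $970.22

$970.22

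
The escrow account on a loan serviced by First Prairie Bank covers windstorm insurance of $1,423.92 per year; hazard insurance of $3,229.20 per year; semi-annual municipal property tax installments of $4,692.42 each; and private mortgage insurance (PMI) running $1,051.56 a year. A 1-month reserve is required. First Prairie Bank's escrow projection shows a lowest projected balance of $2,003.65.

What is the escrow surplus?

$746.19

Windstorm insurance: $1,423.92 per year
Hazard insurance: $3,229.20 per year
Municipal property tax: $4,692.42 × 2 = $9,384.84 per year
Private mortgage insurance (PMI): $1,051.56 per year
Annual escrow total = $15,089.52
Base monthly escrow = $15,089.52 / 12 = $1,257.46
Cushion = 1 × $1,257.46 = $1,257.46
Excess over cushion: $2,003.65 − $1,257.46 = $746.19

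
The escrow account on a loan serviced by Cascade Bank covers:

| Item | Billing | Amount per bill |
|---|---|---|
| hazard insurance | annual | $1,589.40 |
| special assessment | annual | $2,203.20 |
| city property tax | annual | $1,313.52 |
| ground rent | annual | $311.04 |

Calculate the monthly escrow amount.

$451.43

Hazard insurance: $1,589.40 annually
Special assessment: $2,203.20 annually
City property tax: $1,313.52 annually
Ground rent: $311.04 annually
Combined annual = $1,589.40 + $2,203.20 + $1,313.52 + $311.04 = $5,417.16
Monthly escrow = $5,417.16 / 12 = $451.43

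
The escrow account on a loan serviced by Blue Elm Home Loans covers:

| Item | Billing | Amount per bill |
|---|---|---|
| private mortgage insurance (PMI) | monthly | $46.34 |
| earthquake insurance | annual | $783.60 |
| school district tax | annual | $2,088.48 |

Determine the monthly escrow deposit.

$285.68

Private mortgage insurance (PMI): $46.34 × 12 = $556.08 annually
Earthquake insurance: $783.60 annually
School district tax: $2,088.48 annually
Total per year = $3,428.16
Base monthly escrow = $3,428.16 ÷ 12 = $285.68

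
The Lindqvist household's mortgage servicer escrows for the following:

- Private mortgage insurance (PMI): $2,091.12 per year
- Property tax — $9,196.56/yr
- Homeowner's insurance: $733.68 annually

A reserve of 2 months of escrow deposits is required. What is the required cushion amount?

$2,003.56

Private mortgage insurance (PMI): $2,091.12 per year
Property tax: $9,196.56 per year
Homeowner's insurance: $733.68 per year
Yearly total = $2,091.12 + $9,196.56 + $733.68 = $12,021.36
Monthly = $12,021.36 ÷ 12 = $1,001.78
Required cushion = 2 × $1,001.78 = $2,003.56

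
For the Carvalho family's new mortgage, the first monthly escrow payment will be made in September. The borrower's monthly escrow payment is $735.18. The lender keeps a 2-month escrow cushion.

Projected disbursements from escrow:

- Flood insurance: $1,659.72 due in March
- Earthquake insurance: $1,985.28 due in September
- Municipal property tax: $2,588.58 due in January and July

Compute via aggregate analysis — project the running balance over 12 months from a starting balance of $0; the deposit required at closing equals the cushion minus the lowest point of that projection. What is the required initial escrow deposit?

Cushion = 2 × $735.18 = $1,470.36
Trial balance (start $0, +$735.18 each month, − disbursements):
  Sep: +$735.18 − $1,985.28 → -$1,250.10
  Oct: +$735.18 → -$514.92
  Nov: +$735.18 → $220.26
  Dec: +$735.18 → $955.44
  Jan: +$735.18 − $2,588.58 → -$897.96
  Feb: +$735.18 → -$162.78
  Mar: +$735.18 − $1,659.72 → -$1,087.32
  Apr: +$735.18 → -$352.14
  May: +$735.18 → $383.04
  Jun: +$735.18 → $1,118.22
  Jul: +$735.18 − $2,588.58 → -$735.18
  Aug: +$735.18 → $0.00
Lowest trial balance = -$1,250.10 (Sep)
Initial deposit = cushion − low point = $1,470.36 − (-$1,250.10) = $2,720.46

$2,720.46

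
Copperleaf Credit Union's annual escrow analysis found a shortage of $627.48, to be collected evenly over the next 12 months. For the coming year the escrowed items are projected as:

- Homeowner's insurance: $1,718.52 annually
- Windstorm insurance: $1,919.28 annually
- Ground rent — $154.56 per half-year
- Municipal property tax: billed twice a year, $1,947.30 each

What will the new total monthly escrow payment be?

Homeowner's insurance — $1,718.52/yr
Windstorm insurance — $1,919.28/yr
Ground rent — $154.56 × 2 = $309.12/yr
Municipal property tax — $1,947.30 × 2 = $3,894.60/yr
Combined annual = $7,841.52
Per month = $7,841.52 ÷ 12 = $653.46
Shortage per month = $627.48 ÷ 12 = $52.29
New monthly escrow = $653.46 + $52.29 = $705.75

$705.75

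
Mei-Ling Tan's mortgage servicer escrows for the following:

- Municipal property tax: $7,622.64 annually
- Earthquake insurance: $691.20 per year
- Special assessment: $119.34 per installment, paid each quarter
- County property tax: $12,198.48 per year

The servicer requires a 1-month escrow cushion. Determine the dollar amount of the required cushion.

Municipal property tax: $7,622.64 per year
Earthquake insurance: $691.20 per year
Special assessment: $119.34 × 4 = $477.36 per year
County property tax: $12,198.48 per year
Yearly total = $20,989.68
Per month = $20,989.68 ÷ 12 = $1,749.14
Reserve = 1 × $1,749.14 = $1,749.14

$1,749.14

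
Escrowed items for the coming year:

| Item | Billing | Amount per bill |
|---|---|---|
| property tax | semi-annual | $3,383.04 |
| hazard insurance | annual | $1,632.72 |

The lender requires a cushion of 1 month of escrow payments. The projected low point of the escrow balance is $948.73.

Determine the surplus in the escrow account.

Property tax: $3,383.04 × 2 = $6,766.08 per year
Hazard insurance: $1,632.72 per year
Annual escrow total = $6,766.08 + $1,632.72 = $8,398.80
Base monthly escrow = $8,398.80 ÷ 12 = $699.90
Required reserve = 1 × $699.90 = $699.90
Surplus = $948.73 − $699.90 = $248.83

$248.83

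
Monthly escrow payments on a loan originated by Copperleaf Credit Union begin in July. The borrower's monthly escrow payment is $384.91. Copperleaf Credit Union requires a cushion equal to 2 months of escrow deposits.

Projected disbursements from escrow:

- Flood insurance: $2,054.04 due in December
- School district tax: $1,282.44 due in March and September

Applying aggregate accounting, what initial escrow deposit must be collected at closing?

$1,924.55

Cushion = 2 × $384.91 = $769.82
Trial balance (start $0, +$384.91 each month, − disbursements):
  Jul: +$384.91 → $384.91
  Aug: +$384.91 → $769.82
  Sep: +$384.91 − $1,282.44 → -$127.71
  Oct: +$384.91 → $257.20
  Nov: +$384.91 → $642.11
  Dec: +$384.91 − $2,054.04 → -$1,027.02
  Jan: +$384.91 → -$642.11
  Feb: +$384.91 → -$257.20
  Mar: +$384.91 − $1,282.44 → -$1,154.73
  Apr: +$384.91 → -$769.82
  May: +$384.91 → -$384.91
  Jun: +$384.91 → $0.00
Lowest trial balance = -$1,154.73 (Mar)
Initial deposit = cushion − low point = $769.82 − (-$1,154.73) = $1,924.55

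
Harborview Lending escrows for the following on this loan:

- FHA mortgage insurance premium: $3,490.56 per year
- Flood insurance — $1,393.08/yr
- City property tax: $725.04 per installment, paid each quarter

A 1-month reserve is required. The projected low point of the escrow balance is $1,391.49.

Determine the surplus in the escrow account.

FHA mortgage insurance premium = $3,490.56/yr
Flood insurance = $1,393.08/yr
City property tax = $725.04 × 4 = $2,900.16/yr
Yearly total = $7,783.80
Per month = $7,783.80 / 12 = $648.65
Required cushion = 1 × $648.65 = $648.65
Surplus = $1,391.49 − $648.65 = $742.84

$742.84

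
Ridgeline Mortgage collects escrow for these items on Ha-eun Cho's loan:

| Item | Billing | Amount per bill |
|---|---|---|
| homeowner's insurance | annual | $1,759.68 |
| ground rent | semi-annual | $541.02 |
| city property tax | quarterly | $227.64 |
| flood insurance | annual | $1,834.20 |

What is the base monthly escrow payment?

Homeowner's insurance = $1,759.68
Ground rent = $541.02 × 2 = $1,082.04
City property tax = $227.64 × 4 = $910.56
Flood insurance = $1,834.20
Total annual escrow = $1,759.68 + $1,082.04 + $910.56 + $1,834.20 = $5,586.48
Per month = $5,586.48 ÷ 12 = $465.54

$465.54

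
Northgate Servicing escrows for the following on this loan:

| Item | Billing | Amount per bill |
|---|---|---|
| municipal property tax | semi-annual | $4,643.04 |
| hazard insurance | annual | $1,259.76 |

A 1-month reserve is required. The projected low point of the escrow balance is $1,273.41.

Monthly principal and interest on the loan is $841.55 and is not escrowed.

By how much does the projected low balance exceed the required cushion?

Municipal property tax — $4,643.04 × 2 = $9,286.08/yr
Hazard insurance — $1,259.76/yr
Combined annual = $10,545.84
Monthly escrow = $10,545.84 ÷ 12 = $878.82
Cushion = 1 × $878.82 = $878.82
Surplus = $1,273.41 − $878.82 = $394.59

$394.59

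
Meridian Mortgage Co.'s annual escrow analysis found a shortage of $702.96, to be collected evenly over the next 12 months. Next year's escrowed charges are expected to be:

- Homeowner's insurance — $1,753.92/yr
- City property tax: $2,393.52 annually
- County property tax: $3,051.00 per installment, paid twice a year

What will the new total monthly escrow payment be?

Homeowner's insurance: $1,753.92/yr
City property tax: $2,393.52/yr
County property tax: $3,051.00 × 2 = $6,102.00/yr
Total annual escrow = $10,249.44
Per month = $10,249.44 ÷ 12 = $854.12
Shortage spread = $702.96 ÷ 12 = $58.58/mo
New monthly escrow = $854.12 + $58.58 = $912.70

$912.70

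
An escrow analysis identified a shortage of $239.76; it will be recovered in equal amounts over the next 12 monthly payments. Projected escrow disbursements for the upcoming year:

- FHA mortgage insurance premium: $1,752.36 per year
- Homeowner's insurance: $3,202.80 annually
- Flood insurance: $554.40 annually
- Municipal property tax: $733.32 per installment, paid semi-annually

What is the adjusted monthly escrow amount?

$601.33

FHA mortgage insurance premium: $1,752.36/yr
Homeowner's insurance: $3,202.80/yr
Flood insurance: $554.40/yr
Municipal property tax: $733.32 × 2 = $1,466.64/yr
Total annual escrow = $6,976.20
Monthly escrow = $6,976.20 ÷ 12 = $581.35
Shortage per month = $239.76 / 12 = $19.98
New monthly escrow = $581.35 + $19.98 = $601.33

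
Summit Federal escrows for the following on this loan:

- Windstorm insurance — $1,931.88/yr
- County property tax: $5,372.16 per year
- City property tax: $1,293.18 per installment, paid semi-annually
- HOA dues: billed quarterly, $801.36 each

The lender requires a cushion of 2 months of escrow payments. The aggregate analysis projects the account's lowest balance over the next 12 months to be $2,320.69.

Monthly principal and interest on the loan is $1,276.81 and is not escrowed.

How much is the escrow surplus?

$138.05

Windstorm insurance = $1,931.88
County property tax = $5,372.16
City property tax = $1,293.18 × 2 = $2,586.36
HOA dues = $801.36 × 4 = $3,205.44
Annual escrow total = $1,931.88 + $5,372.16 + $2,586.36 + $3,205.44 = $13,095.84
Monthly = $13,095.84 / 12 = $1,091.32
Required cushion = 2 × $1,091.32 = $2,182.64
Excess over cushion: $2,320.69 − $2,182.64 = $138.05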